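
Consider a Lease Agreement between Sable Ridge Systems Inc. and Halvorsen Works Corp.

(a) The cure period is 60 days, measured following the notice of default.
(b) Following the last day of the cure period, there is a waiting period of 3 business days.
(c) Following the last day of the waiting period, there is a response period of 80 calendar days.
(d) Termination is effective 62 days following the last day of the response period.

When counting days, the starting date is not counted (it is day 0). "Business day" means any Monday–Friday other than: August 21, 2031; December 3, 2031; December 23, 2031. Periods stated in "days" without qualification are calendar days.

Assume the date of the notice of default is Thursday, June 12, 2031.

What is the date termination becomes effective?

January 3, 2032

Adding 60 calendar days to June 12, 2031 gives August 11, 2031, which is the last day of the cure period.
The last day of the waiting period: 3 business days after Monday, August 11, 2031, skipping weekends — Aug 12, Aug 13, Aug 14 — lands on Thursday, August 14, 2031.
The last day of the response period: 80 calendar days after August 14, 2031 is November 2, 2031.
The date termination becomes effective: 62 calendar days after November 2, 2031 is January 3, 2032.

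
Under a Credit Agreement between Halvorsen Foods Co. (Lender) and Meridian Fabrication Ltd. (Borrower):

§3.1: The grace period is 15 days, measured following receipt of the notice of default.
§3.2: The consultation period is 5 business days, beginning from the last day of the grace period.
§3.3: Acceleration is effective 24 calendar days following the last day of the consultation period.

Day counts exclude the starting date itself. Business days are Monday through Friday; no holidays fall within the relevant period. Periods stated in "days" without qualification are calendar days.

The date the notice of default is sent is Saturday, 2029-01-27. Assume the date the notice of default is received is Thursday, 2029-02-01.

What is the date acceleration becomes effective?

The last day of the grace period: 15 calendar days after 2029-02-01 is 2029-02-16.
From Friday, 2029-02-16, 5 business days (Feb 19, Feb 20, Feb 21, Feb 22, Feb 23, skipping weekends) brings us to Friday, 2029-02-23, which is the last day of the consultation period.
The date acceleration becomes effective: 24 calendar days after 2029-02-23 is 2029-03-19.

2029-03-19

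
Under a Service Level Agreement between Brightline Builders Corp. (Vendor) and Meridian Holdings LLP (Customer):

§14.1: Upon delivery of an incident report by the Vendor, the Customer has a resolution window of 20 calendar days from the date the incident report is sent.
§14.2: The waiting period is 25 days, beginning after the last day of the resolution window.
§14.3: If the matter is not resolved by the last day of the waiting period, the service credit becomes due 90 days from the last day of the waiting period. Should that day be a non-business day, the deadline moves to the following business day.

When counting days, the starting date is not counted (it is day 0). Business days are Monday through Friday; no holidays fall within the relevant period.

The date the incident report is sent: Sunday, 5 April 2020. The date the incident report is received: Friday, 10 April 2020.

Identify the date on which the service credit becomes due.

18 August 2020

Adding 20 calendar days to 5 April 2020 gives 25 April 2020, which is the last day of the resolution window.
The last day of the waiting period: 25 calendar days after 25 April 2020 is 20 May 2020.
The date on which the service credit becomes due: 20 May 2020 + 90 days = 18 August 2020. 18 August 2020 is a Tuesday, so no roll-forward applies.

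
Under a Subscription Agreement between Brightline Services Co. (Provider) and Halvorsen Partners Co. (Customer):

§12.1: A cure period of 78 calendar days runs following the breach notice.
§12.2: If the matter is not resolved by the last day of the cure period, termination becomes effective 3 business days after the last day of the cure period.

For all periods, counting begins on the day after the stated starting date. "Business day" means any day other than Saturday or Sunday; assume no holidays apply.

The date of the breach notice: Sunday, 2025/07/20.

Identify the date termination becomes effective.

2025/10/09

The last day of the cure period: 78 calendar days after 2025/07/20 is 2025/10/06.
The date termination becomes effective: 3 business days after Monday, 2025/10/06, skipping weekends — Oct 7, Oct 8, Oct 9 — lands on Thursday, 2025/10/09.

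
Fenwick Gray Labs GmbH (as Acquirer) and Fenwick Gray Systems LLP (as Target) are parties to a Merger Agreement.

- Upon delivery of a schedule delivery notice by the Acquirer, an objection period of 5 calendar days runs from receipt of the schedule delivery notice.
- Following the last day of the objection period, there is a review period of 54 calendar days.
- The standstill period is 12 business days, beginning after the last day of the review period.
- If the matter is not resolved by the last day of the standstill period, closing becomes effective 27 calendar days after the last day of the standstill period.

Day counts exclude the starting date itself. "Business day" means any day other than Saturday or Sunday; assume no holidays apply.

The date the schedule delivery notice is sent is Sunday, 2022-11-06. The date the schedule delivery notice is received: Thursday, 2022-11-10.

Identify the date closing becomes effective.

Adding 5 calendar days to 2022-11-10 gives 2022-11-15, which is the last day of the objection period.
The last day of the review period: 2022-11-15 + 54 days = 2023-01-08.
The last day of the standstill period: 12 business days after Sunday, 2023-01-08, skipping weekends — Jan 9, Jan 10, Jan 11, Jan 12, …, Jan 20, Jan 23, Jan 24 — lands on Tuesday, 2023-01-24.
The date closing becomes effective: 2023-01-24 + 27 days = 2023-02-20.

2023-02-20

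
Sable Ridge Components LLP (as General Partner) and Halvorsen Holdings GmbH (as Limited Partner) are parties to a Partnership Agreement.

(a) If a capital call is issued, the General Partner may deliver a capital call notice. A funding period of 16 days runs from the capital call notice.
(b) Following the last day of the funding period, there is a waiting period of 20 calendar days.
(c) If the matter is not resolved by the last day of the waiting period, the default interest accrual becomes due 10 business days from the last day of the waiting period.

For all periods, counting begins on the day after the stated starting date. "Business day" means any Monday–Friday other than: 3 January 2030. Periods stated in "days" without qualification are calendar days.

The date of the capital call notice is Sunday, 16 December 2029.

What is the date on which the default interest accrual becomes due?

The last day of the funding period: 16 calendar days after 16 December 2029 is 1 January 2030.
Adding 20 calendar days to 1 January 2030 gives 21 January 2030, which is the last day of the waiting period.
The date on which the default interest accrual becomes due: 10 business days after Monday, 21 January 2030, skipping weekends — Jan 22, Jan 23, Jan 24, Jan 25, Jan 28, Jan 29, Jan 30, Jan 31, Feb 1, Feb 4 — lands on Monday, 4 February 2030.

4 February 2030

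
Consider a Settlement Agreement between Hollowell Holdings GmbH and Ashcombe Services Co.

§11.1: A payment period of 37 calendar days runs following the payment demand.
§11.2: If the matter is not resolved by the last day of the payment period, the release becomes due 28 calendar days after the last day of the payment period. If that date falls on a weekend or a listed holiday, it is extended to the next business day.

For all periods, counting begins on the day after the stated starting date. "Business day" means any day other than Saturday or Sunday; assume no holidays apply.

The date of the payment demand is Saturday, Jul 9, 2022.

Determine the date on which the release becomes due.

Sep 12, 2022

Adding 37 calendar days to Jul 9, 2022 gives Aug 15, 2022, which is the last day of the payment period.
The date on which the release becomes due: Aug 15, 2022 + 28 days = Sep 12, 2022. Sep 12, 2022 is a Monday, so no roll-forward applies.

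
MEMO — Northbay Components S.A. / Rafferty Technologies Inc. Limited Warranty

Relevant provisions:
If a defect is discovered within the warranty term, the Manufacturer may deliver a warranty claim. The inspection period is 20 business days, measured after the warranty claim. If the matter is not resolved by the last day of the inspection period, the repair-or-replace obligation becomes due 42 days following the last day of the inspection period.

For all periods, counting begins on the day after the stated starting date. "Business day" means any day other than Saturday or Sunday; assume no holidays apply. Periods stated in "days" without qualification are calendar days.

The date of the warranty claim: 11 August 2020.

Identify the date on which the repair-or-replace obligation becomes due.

20 October 2020

The last day of the inspection period: 20 business days after Tuesday, 11 August 2020, skipping weekends — Aug 12, Aug 13, Aug 14, Aug 17, …, Sep 4, Sep 7, Sep 8 — lands on Tuesday, 8 September 2020.
Adding 42 calendar days to 8 September 2020 gives 20 October 2020, which is the date on which the repair-or-replace obligation becomes due.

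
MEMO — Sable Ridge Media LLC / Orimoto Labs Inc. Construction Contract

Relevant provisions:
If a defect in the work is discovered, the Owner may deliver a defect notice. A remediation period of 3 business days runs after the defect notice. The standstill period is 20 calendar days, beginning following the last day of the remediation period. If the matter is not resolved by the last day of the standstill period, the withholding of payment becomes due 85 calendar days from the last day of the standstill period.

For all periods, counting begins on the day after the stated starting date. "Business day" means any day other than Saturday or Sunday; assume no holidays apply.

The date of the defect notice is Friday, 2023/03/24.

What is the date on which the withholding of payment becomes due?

2023/07/12

The last day of the remediation period: 3 business days after Friday, 2023/03/24, skipping weekends — Mar 27, Mar 28, Mar 29 — lands on Wednesday, 2023/03/29.
The last day of the standstill period: 20 calendar days after 2023/03/29 is 2023/04/18.
Adding 85 calendar days to 2023/04/18 gives 2023/07/12, which is the date on which the withholding of payment becomes due.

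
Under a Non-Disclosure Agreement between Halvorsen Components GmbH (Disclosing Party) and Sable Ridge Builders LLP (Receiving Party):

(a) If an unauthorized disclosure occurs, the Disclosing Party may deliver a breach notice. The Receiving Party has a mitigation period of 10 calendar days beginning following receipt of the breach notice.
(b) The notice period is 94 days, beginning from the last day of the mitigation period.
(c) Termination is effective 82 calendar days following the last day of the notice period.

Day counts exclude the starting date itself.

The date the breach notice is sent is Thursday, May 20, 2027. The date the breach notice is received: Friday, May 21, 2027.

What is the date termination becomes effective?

Nov 23, 2027

The last day of the mitigation period: 10 calendar days after May 21, 2027 is May 31, 2027.
Adding 94 calendar days to May 31, 2027 gives Sep 2, 2027, which is the last day of the notice period.
The date termination becomes effective: Sep 2, 2027 + 82 days = Nov 23, 2027.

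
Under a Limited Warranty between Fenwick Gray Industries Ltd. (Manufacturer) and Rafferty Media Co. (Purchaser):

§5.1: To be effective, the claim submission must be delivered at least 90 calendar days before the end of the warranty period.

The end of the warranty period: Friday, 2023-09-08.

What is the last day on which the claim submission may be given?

2023-06-10

Counting back 90 calendar days from 2023-09-08 gives 2023-06-10.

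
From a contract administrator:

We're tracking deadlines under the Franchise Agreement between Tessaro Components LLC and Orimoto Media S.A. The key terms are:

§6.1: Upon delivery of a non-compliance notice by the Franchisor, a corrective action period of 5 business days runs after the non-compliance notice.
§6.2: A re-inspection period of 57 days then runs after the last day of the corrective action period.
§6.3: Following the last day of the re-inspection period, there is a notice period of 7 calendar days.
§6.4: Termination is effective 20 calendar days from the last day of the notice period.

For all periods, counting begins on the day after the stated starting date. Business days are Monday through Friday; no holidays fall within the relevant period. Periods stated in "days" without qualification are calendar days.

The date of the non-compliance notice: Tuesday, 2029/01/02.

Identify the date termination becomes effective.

The last day of the corrective action period: 5 business days after Tuesday, 2029/01/02, skipping weekends — Jan 3, Jan 4, Jan 5, Jan 8, Jan 9 — lands on Tuesday, 2029/01/09.
The last day of the re-inspection period: 57 calendar days after 2029/01/09 is 2029/03/07.
The last day of the notice period: 2029/03/07 + 7 days = 2029/03/14.
The date termination becomes effective: 20 calendar days after 2029/03/14 is 2029/04/03.

2029/04/03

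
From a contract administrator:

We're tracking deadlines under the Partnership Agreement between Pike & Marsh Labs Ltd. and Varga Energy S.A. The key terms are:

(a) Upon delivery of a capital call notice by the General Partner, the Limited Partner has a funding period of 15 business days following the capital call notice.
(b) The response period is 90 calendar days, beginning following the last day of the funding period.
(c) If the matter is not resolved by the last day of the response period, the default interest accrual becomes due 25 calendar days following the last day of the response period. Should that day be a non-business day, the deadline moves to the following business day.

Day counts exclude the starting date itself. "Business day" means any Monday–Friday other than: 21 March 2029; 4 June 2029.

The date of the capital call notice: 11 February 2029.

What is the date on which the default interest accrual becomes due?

The last day of the funding period: 15 business days after Sunday, 11 February 2029, skipping weekends — Feb 12, Feb 13, Feb 14, Feb 15, …, Feb 28, Mar 1, Mar 2 — lands on Friday, 2 March 2029.
The last day of the response period: 90 calendar days after 2 March 2029 is 31 May 2029.
The date on which the default interest accrual becomes due: 31 May 2029 + 25 days = 25 June 2029. 25 June 2029 is a Monday and is not a listed holiday, so no roll-forward applies.

25 June 2029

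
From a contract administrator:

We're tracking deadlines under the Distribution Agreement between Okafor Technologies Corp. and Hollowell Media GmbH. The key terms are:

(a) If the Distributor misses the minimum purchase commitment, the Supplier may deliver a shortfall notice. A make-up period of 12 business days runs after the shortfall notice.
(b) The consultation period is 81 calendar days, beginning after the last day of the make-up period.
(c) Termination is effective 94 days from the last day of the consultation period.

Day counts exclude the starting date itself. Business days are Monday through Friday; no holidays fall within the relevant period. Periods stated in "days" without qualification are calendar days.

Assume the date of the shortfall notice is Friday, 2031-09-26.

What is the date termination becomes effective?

The last day of the make-up period: 12 business days after Friday, 2031-09-26, skipping weekends — Sep 29, Sep 30, Oct 1, Oct 2, …, Oct 10, Oct 13, Oct 14 — lands on Tuesday, 2031-10-14.
The last day of the consultation period: 2031-10-14 + 81 days = 2032-01-03.
The date termination becomes effective: 2032-01-03 + 94 days = 2032-04-06.

2032-04-06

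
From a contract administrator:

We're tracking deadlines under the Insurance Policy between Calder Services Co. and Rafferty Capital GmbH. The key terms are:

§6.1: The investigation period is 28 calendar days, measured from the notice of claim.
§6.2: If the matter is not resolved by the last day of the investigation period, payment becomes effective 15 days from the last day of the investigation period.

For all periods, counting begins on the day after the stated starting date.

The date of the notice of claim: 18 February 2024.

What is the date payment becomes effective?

Adding 28 calendar days to 18 February 2024 gives 17 March 2024, which is the last day of the investigation period.
Adding 15 calendar days to 17 March 2024 gives 1 April 2024, which is the date payment becomes effective.

1 April 2024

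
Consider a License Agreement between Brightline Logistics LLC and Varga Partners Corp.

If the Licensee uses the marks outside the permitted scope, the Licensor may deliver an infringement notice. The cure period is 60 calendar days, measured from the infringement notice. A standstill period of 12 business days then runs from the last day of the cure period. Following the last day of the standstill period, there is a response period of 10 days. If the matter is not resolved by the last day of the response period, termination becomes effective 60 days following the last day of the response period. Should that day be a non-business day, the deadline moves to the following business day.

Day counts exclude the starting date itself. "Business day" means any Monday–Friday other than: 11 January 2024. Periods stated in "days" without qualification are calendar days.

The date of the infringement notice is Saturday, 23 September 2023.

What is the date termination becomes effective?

Adding 60 calendar days to 23 September 2023 gives 22 November 2023, which is the last day of the cure period.
The last day of the standstill period: counting 12 business days from Wednesday, 22 November 2023 (Nov 23, Nov 24, Nov 27, Nov 28, …, Dec 6, Dec 7, Dec 8, skipping weekends) reaches Friday, 8 December 2023.
The last day of the response period: 10 calendar days after 8 December 2023 is 18 December 2023.
The date termination becomes effective: 60 calendar days after 18 December 2023 is 16 February 2024. 16 February 2024 is a Friday and is not a listed holiday, so no roll-forward applies.

16 February 2024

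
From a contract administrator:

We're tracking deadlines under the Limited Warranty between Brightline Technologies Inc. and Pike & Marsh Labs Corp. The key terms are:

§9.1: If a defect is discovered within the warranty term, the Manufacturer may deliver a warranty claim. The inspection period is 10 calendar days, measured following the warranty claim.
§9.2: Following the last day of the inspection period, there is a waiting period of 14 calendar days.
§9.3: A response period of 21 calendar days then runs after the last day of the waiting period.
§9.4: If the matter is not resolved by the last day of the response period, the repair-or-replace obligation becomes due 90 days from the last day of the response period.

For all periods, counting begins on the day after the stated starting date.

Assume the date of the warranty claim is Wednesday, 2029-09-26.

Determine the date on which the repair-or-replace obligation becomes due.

2030-02-08

The last day of the inspection period: 10 calendar days after 2029-09-26 is 2029-10-06.
The last day of the waiting period: 14 calendar days after 2029-10-06 is 2029-10-20.
The last day of the response period: 2029-10-20 + 21 days = 2029-11-10.
Adding 90 calendar days to 2029-11-10 gives 2030-02-08, which is the date on which the repair-or-replace obligation becomes due.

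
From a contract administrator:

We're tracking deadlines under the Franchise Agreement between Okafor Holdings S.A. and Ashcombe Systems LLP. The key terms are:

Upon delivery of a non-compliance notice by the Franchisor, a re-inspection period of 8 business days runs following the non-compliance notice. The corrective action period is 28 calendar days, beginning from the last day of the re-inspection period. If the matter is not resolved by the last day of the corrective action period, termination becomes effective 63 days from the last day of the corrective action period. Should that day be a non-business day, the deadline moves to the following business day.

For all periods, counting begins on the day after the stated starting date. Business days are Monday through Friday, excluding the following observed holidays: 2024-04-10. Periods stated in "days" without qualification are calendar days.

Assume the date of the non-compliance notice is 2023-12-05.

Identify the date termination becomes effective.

The last day of the re-inspection period: counting 8 business days from Tuesday, 2023-12-05 (Dec 6, Dec 7, Dec 8, Dec 11, Dec 12, Dec 13, Dec 14, Dec 15, skipping weekends) reaches Friday, 2023-12-15.
The last day of the corrective action period: 28 calendar days after 2023-12-15 is 2024-01-12.
Adding 63 calendar days to 2024-01-12 gives 2024-03-15, which is the date termination becomes effective. 2024-03-15 is a Friday and is not a listed holiday, so no roll-forward applies.

2024-03-15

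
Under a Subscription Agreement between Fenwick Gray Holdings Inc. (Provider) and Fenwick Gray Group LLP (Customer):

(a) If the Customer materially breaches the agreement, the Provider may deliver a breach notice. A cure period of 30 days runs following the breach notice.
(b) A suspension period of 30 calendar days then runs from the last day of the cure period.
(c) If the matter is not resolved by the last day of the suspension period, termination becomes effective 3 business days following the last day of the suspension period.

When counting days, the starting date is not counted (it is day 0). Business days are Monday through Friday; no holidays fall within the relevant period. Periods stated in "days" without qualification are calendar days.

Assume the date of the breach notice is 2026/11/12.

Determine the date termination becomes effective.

Adding 30 calendar days to 2026/11/12 gives 2026/12/12, which is the last day of the cure period.
Adding 30 calendar days to 2026/12/12 gives 2027/01/11, which is the last day of the suspension period.
From Monday, 2027/01/11, 3 business days (Jan 12, Jan 13, Jan 14, skipping weekends) brings us to Thursday, 2027/01/14, which is the date termination becomes effective.

2027/01/14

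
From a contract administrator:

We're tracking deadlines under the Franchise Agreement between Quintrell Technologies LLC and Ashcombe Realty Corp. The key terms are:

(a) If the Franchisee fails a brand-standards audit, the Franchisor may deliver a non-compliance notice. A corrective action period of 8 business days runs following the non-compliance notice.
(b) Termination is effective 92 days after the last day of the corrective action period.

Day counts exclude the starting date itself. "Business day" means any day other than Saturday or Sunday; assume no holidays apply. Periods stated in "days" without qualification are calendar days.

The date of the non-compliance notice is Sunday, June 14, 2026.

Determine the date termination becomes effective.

September 24, 2026

The last day of the corrective action period: counting 8 business days from Sunday, June 14, 2026 (Jun 15, Jun 16, Jun 17, Jun 18, Jun 19, Jun 22, Jun 23, Jun 24, skipping weekends) reaches Wednesday, June 24, 2026.
The date termination becomes effective: 92 calendar days after June 24, 2026 is September 24, 2026.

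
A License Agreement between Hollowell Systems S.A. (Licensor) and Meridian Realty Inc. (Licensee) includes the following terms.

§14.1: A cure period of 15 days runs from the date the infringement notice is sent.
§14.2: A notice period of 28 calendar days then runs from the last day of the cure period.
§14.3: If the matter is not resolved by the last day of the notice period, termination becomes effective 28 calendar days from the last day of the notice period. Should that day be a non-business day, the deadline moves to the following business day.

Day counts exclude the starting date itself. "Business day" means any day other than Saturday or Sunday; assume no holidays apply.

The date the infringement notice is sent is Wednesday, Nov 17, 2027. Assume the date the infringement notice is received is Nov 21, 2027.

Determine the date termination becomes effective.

Jan 27, 2028

The last day of the cure period: Nov 17, 2027 + 15 days = Dec 2, 2027.
The last day of the notice period: Dec 2, 2027 + 28 days = Dec 30, 2027.
The date termination becomes effective: 28 calendar days after Dec 30, 2027 is Jan 27, 2028. Jan 27, 2028 is a Thursday, so no roll-forward applies.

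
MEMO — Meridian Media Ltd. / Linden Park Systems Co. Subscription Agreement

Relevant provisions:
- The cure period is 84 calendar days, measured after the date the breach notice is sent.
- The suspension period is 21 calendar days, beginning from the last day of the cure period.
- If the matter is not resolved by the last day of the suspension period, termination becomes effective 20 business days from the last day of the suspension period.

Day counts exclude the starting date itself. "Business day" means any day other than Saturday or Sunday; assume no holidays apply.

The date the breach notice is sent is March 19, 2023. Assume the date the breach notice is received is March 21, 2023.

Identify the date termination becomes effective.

July 28, 2023

The last day of the cure period: March 19, 2023 + 84 days = June 11, 2023.
Adding 21 calendar days to June 11, 2023 gives July 2, 2023, which is the last day of the suspension period.
The date termination becomes effective: 20 business days after Sunday, July 2, 2023, skipping weekends — Jul 3, Jul 4, Jul 5, Jul 6, …, Jul 26, Jul 27, Jul 28 — lands on Friday, July 28, 2023.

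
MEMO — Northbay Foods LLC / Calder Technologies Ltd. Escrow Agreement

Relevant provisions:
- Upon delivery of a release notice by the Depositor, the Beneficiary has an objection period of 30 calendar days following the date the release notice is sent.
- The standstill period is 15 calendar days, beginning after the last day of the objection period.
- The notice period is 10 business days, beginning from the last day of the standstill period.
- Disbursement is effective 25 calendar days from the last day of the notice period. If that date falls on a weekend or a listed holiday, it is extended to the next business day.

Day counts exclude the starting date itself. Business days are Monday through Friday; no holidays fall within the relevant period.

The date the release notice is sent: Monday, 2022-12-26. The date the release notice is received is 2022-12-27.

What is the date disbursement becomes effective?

The last day of the objection period: 2022-12-26 + 30 days = 2023-01-25.
The last day of the standstill period: 15 calendar days after 2023-01-25 is 2023-02-09.
From Thursday, 2023-02-09, 10 business days (Feb 10, Feb 13, Feb 14, Feb 15, Feb 16, Feb 17, Feb 20, Feb 21, Feb 22, Feb 23, skipping weekends) brings us to Thursday, 2023-02-23, which is the last day of the notice period.
The date disbursement becomes effective: 2023-02-23 + 25 days = 2023-03-20. 2023-03-20 is a Monday, so no roll-forward applies.

2023-03-20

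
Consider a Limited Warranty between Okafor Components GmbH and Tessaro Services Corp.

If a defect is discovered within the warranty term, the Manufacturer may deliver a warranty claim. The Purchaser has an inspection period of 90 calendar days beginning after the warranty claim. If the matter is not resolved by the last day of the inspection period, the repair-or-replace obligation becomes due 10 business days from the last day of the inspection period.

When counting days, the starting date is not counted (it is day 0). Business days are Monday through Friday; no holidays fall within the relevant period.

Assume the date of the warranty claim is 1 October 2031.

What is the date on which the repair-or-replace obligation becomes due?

The last day of the inspection period: 90 calendar days after 1 October 2031 is 30 December 2031.
The date on which the repair-or-replace obligation becomes due: counting 10 business days from Tuesday, 30 December 2031 (Dec 31, Jan 1, Jan 2, Jan 5, Jan 6, Jan 7, Jan 8, Jan 9, Jan 12, Jan 13, skipping weekends) reaches Tuesday, 13 January 2032.

13 January 2032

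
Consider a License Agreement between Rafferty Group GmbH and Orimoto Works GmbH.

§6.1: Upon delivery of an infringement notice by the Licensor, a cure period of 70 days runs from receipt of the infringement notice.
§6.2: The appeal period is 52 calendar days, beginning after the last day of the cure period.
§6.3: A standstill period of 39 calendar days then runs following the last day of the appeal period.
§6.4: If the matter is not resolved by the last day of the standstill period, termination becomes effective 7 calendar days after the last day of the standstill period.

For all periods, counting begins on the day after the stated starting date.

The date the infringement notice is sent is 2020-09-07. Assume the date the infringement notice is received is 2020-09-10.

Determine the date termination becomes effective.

The last day of the cure period: 70 calendar days after 2020-09-10 is 2020-11-19.
The last day of the appeal period: 52 calendar days after 2020-11-19 is 2021-01-10.
Adding 39 calendar days to 2021-01-10 gives 2021-02-18, which is the last day of the standstill period.
The date termination becomes effective: 7 calendar days after 2021-02-18 is 2021-02-25.

2021-02-25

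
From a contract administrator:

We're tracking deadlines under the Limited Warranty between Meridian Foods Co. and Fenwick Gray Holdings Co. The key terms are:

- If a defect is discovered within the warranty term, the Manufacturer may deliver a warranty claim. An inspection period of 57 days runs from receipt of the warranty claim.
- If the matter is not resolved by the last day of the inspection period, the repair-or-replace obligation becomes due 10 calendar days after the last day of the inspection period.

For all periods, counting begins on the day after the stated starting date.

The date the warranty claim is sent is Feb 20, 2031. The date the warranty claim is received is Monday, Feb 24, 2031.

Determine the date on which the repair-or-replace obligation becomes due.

May 2, 2031

Adding 57 calendar days to Feb 24, 2031 gives Apr 22, 2031, which is the last day of the inspection period.
Adding 10 calendar days to Apr 22, 2031 gives May 2, 2031, which is the date on which the repair-or-replace obligation becomes due.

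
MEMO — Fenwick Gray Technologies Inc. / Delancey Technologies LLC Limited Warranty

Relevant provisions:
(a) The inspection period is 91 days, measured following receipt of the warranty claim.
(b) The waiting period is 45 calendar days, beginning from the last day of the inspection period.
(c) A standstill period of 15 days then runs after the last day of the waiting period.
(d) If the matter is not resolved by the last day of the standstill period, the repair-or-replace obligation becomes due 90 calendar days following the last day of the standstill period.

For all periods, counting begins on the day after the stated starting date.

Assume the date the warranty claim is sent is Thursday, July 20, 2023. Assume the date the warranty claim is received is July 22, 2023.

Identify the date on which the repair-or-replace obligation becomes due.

The last day of the inspection period: 91 calendar days after July 22, 2023 is October 21, 2023.
Adding 45 calendar days to October 21, 2023 gives December 5, 2023, which is the last day of the waiting period.
The last day of the standstill period: 15 calendar days after December 5, 2023 is December 20, 2023.
The date on which the repair-or-replace obligation becomes due: 90 calendar days after December 20, 2023 is March 19, 2024.

March 19, 2024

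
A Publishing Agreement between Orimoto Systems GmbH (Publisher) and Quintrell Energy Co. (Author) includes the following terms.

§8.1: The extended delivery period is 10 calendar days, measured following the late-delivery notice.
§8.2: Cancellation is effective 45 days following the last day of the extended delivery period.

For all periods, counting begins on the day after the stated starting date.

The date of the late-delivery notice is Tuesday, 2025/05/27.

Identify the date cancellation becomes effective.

Adding 10 calendar days to 2025/05/27 gives 2025/06/06, which is the last day of the extended delivery period.
Adding 45 calendar days to 2025/06/06 gives 2025/07/21, which is the date cancellation becomes effective.

2025/07/21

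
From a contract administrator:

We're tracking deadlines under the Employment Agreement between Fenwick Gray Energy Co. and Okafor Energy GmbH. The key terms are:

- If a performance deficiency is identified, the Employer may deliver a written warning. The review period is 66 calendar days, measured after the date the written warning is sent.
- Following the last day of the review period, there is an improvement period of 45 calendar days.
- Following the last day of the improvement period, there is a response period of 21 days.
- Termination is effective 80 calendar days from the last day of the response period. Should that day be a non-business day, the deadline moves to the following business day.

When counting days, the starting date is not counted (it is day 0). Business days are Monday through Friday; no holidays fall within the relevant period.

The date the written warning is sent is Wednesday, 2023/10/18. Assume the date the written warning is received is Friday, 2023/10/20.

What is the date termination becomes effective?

The last day of the review period: 66 calendar days after 2023/10/18 is 2023/12/23.
The last day of the improvement period: 2023/12/23 + 45 days = 2024/02/06.
The last day of the response period: 2024/02/06 + 21 days = 2024/02/27.
Adding 80 calendar days to 2024/02/27 gives 2024/05/17, which is the date termination becomes effective. 2024/05/17 is a Friday, so no roll-forward applies.

2024/05/17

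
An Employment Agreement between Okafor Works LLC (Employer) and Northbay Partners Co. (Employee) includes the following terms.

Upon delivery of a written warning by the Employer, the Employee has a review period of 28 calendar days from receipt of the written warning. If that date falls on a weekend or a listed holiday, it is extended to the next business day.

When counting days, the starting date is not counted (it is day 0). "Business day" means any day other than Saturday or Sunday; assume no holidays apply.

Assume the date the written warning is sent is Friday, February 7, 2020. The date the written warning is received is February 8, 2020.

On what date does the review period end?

March 9, 2020

The last day of the review period: February 8, 2020 + 28 days = March 7, 2020. That falls on a Saturday, so it rolls to the next business day, Monday, March 9, 2020.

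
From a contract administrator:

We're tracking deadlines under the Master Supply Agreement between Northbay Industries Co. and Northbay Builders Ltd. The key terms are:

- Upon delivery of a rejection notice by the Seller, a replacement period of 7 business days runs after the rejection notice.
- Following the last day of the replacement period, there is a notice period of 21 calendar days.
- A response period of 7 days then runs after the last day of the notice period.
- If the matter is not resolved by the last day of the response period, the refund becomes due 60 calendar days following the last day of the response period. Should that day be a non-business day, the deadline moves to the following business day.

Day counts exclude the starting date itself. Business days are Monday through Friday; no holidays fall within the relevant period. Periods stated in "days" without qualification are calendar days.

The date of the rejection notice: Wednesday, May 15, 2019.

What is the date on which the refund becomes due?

From Wednesday, May 15, 2019, 7 business days (May 16, May 17, May 20, May 21, May 22, May 23, May 24, skipping weekends) brings us to Friday, May 24, 2019, which is the last day of the replacement period.
The last day of the notice period: 21 calendar days after May 24, 2019 is June 14, 2019.
The last day of the response period: 7 calendar days after June 14, 2019 is June 21, 2019.
The date on which the refund becomes due: June 21, 2019 + 60 days = August 20, 2019. August 20, 2019 is a Tuesday, so no roll-forward applies.

August 20, 2019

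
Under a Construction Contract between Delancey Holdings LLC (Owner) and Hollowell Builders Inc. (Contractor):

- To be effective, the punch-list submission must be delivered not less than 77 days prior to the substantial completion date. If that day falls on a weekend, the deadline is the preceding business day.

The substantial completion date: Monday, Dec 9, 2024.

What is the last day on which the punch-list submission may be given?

Dec 9, 2024 minus 77 days is Sep 23, 2024. That is a Monday, so no adjustment is needed.

Sep 23, 2024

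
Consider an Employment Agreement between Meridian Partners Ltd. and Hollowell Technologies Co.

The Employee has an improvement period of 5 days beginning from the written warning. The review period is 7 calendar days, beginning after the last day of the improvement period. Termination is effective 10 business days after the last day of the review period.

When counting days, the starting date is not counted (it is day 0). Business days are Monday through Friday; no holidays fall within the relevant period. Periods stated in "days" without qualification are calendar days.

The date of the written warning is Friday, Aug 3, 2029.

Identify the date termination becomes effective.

The last day of the improvement period: 5 calendar days after Aug 3, 2029 is Aug 8, 2029.
Adding 7 calendar days to Aug 8, 2029 gives Aug 15, 2029, which is the last day of the review period.
The date termination becomes effective: 10 business days after Wednesday, Aug 15, 2029, skipping weekends — Aug 16, Aug 17, Aug 20, Aug 21, Aug 22, Aug 23, Aug 24, Aug 27, Aug 28, Aug 29 — lands on Wednesday, Aug 29, 2029.

Aug 29, 2029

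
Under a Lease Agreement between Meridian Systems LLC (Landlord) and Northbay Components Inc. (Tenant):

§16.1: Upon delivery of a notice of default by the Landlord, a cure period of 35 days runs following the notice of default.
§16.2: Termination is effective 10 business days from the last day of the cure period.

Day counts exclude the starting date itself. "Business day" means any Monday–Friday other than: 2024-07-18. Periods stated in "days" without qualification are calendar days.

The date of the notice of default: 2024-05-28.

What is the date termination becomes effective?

The last day of the cure period: 35 calendar days after 2024-05-28 is 2024-07-02.
The date termination becomes effective: 10 business days after Tuesday, 2024-07-02, skipping weekends — Jul 3, Jul 4, Jul 5, Jul 8, Jul 9, Jul 10, Jul 11, Jul 12, Jul 15, Jul 16 — lands on Tuesday, 2024-07-16.

2024-07-16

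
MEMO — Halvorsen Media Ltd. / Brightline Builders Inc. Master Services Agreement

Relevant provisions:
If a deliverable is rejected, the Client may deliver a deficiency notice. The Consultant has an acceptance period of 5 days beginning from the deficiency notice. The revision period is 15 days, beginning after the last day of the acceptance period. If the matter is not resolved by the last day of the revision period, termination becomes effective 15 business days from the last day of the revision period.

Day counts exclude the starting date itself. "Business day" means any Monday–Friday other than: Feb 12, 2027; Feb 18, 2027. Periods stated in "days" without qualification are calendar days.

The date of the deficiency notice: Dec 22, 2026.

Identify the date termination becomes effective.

The last day of the acceptance period: 5 calendar days after Dec 22, 2026 is Dec 27, 2026.
The last day of the revision period: Dec 27, 2026 + 15 days = Jan 11, 2027.
From Monday, Jan 11, 2027, 15 business days (Jan 12, Jan 13, Jan 14, Jan 15, …, Jan 28, Jan 29, Feb 1, skipping weekends) brings us to Monday, Feb 1, 2027, which is the date termination becomes effective.

Feb 1, 2027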